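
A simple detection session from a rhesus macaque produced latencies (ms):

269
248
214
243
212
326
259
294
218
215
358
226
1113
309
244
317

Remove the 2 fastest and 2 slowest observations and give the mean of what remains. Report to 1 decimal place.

Sorted: 212, 214, 215, 218, 226, 243, 244, 248, 259, 269, 294, 309, 317, 326, 358, 1113
Drop lowest 2 (212, 214) and highest 2 (358, 1113)
Remaining (n=12): Σ = 3168, mean = 3168/12 = 264.000

264.0 ms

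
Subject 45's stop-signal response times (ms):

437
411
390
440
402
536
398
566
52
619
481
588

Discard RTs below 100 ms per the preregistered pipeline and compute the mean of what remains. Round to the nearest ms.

Excluded: 52
Retained (n=11): Σ = 5268
Mean = 5268/11 = 478.9091

479 ms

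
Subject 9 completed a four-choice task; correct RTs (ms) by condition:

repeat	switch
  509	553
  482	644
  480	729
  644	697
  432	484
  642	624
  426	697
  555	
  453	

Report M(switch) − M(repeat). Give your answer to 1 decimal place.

M(repeat) = 4623/9 = 513.667
M(switch) = 4428/7 = 632.571
Difference = 632.571 − 513.667 = 118.905 ms

118.9 ms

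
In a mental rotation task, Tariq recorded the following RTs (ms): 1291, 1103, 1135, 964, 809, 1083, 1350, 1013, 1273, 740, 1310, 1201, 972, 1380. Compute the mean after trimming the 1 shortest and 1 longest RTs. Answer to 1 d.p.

Sorted: 740, 809, 964, 972, 1013, 1083, 1103, 1135, 1201, 1273, 1291, 1310, 1350, 1380
Drop lowest 1 (740) and highest 1 (1380)
Remaining (n=12): Σ = 13504, mean = 13504/12 = 1125.333

1125.3 ms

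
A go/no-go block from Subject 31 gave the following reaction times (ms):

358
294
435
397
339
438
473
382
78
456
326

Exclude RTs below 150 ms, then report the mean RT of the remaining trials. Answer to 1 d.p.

Excluded: 78
Retained (n=10): Σ = 3898
Mean = 3898/10 = 389.8000

389.8 ms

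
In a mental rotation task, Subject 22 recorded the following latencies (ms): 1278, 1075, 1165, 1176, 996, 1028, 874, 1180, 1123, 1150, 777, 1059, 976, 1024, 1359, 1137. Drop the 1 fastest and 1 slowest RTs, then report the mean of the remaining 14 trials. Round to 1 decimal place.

1088.6 ms

Sorted: 777, 874, 976, 996, 1024, 1028, 1059, 1075, 1123, 1137, 1150, 1165, 1176, 1180, 1278, 1359
Drop lowest 1 (777) and highest 1 (1359)
Remaining (n=14): Σ = 15241, mean = 15241/14 = 1088.643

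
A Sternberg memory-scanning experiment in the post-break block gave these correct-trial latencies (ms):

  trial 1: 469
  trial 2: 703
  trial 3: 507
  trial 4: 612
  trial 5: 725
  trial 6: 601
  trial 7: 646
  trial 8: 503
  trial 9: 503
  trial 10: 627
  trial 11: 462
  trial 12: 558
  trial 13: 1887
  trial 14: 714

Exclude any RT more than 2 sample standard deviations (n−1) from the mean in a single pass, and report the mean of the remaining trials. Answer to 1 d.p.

n = 14, ΣRT = 9517, M = 679.786
Σ(x−M)² = 1674904.36; s = √(1674904.36/13) = 358.941
Cutoffs: 679.786 ± 2·358.941 → [-38.1, 1397.7]
Outside: 1887 → excluded.
Retained (n=13): Σ = 7630, mean = 7630/13 = 586.923

586.9 ms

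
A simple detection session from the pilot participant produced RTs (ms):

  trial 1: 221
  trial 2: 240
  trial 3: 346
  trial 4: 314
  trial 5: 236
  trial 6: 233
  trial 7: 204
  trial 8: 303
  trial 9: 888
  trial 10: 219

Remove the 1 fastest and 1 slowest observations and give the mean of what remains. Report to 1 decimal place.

Sorted: 204, 219, 221, 233, 236, 240, 303, 314, 346, 888
Drop lowest 1 (204) and highest 1 (888)
Remaining (n=8): Σ = 2112, mean = 2112/8 = 264.000

264.0 ms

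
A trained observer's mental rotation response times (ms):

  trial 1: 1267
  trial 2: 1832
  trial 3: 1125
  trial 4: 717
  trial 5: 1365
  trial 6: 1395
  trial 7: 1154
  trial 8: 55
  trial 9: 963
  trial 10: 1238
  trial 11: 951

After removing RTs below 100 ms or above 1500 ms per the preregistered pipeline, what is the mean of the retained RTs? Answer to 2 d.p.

1130.56 ms

Excluded: 55, 1832
Retained (n=9): Σ = 10175
Mean = 10175/9 = 1130.5556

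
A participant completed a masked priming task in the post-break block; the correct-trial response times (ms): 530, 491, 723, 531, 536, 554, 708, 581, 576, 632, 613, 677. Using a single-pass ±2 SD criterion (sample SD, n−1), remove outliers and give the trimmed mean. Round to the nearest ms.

596 ms

n = 12, ΣRT = 7152, M = 596.000
Σ(x−M)² = 62414.00; s = √(62414.00/11) = 75.326
Cutoffs: 596.000 ± 2·75.326 → [445.3, 746.7]
No RTs fall outside the cutoffs; all 12 retained. Mean = 7152/12 = 596.000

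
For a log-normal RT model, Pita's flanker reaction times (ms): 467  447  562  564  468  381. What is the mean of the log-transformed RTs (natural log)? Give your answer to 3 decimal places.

6.168

ln(RT): 6.1463, 6.1026, 6.3315, 6.3351, 6.1485, 5.9428
Σ ln(RT) = 37.0067
Mean = 37.0067/6 = 6.16779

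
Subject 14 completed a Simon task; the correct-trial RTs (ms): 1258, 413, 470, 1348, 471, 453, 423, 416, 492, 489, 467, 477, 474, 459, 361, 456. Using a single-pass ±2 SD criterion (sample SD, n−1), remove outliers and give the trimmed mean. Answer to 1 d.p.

n = 16, ΣRT = 8927, M = 557.938
Σ(x−M)² = 1289880.94; s = √(1289880.94/15) = 293.244
Cutoffs: 557.938 ± 2·293.244 → [-28.6, 1144.4]
Outside: 1258, 1348 → excluded.
Retained (n=14): Σ = 6321, mean = 6321/14 = 451.500

451.5 ms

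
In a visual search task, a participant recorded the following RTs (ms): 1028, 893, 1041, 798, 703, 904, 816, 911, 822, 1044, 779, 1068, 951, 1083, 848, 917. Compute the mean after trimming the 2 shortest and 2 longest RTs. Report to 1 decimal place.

914.4 ms

Sorted: 703, 779, 798, 816, 822, 848, 893, 904, 911, 917, 951, 1028, 1041, 1044, 1068, 1083
Drop lowest 2 (703, 779) and highest 2 (1068, 1083)
Remaining (n=12): Σ = 10973, mean = 10973/12 = 914.417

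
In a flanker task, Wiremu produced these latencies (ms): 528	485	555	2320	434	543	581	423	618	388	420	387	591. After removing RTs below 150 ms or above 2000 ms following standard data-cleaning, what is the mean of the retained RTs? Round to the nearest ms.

496 ms

Excluded: 2320
Retained (n=12): Σ = 5953
Mean = 5953/12 = 496.0833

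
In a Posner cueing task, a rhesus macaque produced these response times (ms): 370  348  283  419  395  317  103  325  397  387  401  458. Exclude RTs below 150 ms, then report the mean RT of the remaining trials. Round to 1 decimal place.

372.7 ms

Excluded: 103
Retained (n=11): Σ = 4100
Mean = 4100/11 = 372.7273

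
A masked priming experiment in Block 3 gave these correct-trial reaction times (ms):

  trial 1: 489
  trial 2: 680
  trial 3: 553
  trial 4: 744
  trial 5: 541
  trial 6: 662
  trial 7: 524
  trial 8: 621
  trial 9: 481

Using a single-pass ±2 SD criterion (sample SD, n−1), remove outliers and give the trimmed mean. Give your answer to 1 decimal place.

588.3 ms

n = 9, ΣRT = 5295, M = 588.333
Σ(x−M)² = 68144.00; s = √(68144.00/8) = 92.293
Cutoffs: 588.333 ± 2·92.293 → [403.7, 772.9]
No RTs fall outside the cutoffs; all 9 retained. Mean = 5295/9 = 588.333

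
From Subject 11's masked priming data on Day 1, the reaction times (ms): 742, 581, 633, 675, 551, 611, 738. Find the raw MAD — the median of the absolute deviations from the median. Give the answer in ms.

Sorted: 551, 581, 611, 633, 675, 738, 742 → median = 633
|x − 633|: 109, 52, 0, 42, 82, 22, 105
Sorted deviations: 0, 22, 42, 52, 82, 105, 109 → MAD = 52

52 ms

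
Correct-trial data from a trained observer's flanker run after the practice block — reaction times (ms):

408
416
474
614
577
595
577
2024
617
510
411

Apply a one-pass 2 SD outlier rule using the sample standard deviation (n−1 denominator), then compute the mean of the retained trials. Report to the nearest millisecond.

520 ms

n = 11, ΣRT = 7223, M = 656.636
Σ(x−M)² = 2124476.55; s = √(2124476.55/10) = 460.920
Cutoffs: 656.636 ± 2·460.920 → [-265.2, 1578.5]
Outside: 2024 → excluded.
Retained (n=10): Σ = 5199, mean = 5199/10 = 519.900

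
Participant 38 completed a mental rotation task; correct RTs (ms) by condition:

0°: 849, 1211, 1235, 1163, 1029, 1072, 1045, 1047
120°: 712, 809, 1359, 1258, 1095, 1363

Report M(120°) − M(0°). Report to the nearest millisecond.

M(0°) = 8651/8 = 1081.375
M(120°) = 6596/6 = 1099.333
Difference = 1099.333 − 1081.375 = 17.958 ms

18 ms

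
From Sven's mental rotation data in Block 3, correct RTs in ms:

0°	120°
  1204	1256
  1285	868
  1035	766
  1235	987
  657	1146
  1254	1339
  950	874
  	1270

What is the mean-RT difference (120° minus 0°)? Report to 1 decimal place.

M(0°) = 7620/7 = 1088.571
M(120°) = 8506/8 = 1063.250
Difference = 1063.250 − 1088.571 = -25.321 ms

-25.3 ms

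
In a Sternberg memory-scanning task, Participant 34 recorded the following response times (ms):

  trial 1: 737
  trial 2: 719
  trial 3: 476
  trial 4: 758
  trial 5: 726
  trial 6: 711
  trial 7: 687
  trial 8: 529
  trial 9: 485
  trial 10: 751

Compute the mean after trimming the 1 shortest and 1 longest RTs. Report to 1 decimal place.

Sorted: 476, 485, 529, 687, 711, 719, 726, 737, 751, 758
Drop lowest 1 (476) and highest 1 (758)
Remaining (n=8): Σ = 5345, mean = 5345/8 = 668.125

668.1 ms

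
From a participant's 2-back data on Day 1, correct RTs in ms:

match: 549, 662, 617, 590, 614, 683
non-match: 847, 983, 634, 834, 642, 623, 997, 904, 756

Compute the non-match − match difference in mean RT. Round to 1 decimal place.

183.1 ms

M(match) = 3715/6 = 619.167
M(non-match) = 7220/9 = 802.222
Difference = 802.222 − 619.167 = 183.056 ms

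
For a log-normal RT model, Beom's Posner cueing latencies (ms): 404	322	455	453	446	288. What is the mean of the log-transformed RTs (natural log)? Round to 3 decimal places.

ln(RT): 6.0014, 5.7746, 6.1203, 6.1159, 6.1003, 5.6630
Σ ln(RT) = 35.7754
Mean = 35.7754/6 = 5.96257

5.963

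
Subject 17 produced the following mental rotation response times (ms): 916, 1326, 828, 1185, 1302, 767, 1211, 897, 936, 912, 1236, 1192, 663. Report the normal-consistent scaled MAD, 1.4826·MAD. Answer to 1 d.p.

Sorted: 663, 767, 828, 897, 912, 916, 936, 1185, 1192, 1211, 1236, 1302, 1326 → median = 936
|x − 936| sorted: 0, 20, 24, 39, 108, 169, 249, 256, 273, 275, 300, 366, 390 → MAD = 249
Robust SD ≈ 1.4826 × 249 = 369.167

369.2 ms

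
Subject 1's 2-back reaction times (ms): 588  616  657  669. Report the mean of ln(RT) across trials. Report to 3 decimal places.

6.448

ln(RT): 6.3767, 6.4232, 6.4877, 6.5058
Σ ln(RT) = 25.7934
Mean = 25.7934/4 = 6.44836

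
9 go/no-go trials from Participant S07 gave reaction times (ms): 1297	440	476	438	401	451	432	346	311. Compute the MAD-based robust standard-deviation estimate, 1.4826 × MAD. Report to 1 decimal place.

54.9 ms

Sorted: 311, 346, 401, 432, 438, 440, 451, 476, 1297 → median = 438
|x − 438| sorted: 0, 2, 6, 13, 37, 38, 92, 127, 859 → MAD = 37
Robust SD ≈ 1.4826 × 37 = 54.856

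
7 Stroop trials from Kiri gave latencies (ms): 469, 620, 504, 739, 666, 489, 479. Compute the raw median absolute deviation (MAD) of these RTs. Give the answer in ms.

Sorted: 469, 479, 489, 504, 620, 666, 739 → median = 504
|x − 504|: 35, 116, 0, 235, 162, 15, 25
Sorted deviations: 0, 15, 25, 35, 116, 162, 235 → MAD = 35

35 ms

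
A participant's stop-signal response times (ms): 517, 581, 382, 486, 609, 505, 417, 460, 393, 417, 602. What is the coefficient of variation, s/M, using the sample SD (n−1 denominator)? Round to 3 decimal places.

n = 11, Σ = 5369, M = 488.0909
Σ(x−M)² = 68546.909; s = √(68546.909/10) = 82.7931
CV = 82.7931 / 488.0909 = 0.16963

0.170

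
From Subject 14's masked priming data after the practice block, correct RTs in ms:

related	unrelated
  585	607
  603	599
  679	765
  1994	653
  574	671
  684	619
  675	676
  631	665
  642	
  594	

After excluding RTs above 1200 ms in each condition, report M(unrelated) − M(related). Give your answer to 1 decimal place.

27.2 ms

related: exclude 1994
M(related) = 5667/9 = 629.667
M(unrelated) = 5255/8 = 656.875
Difference = 656.875 − 629.667 = 27.208 ms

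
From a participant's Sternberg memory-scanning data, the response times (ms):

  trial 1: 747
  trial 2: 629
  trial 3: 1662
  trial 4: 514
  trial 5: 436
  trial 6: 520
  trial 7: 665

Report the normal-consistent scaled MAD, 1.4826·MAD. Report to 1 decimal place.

170.5 ms

Sorted: 436, 514, 520, 629, 665, 747, 1662 → median = 629
|x − 629| sorted: 0, 36, 109, 115, 118, 193, 1033 → MAD = 115
Robust SD ≈ 1.4826 × 115 = 170.499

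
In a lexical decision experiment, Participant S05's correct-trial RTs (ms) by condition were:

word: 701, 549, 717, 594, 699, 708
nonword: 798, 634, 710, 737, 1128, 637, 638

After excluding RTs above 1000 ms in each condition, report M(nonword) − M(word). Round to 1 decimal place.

nonword: exclude 1128
M(word) = 3968/6 = 661.333
M(nonword) = 4154/6 = 692.333
Difference = 692.333 − 661.333 = 31.000 ms

31.0 ms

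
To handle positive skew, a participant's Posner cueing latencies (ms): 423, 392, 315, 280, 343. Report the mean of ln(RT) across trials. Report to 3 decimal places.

5.849

ln(RT): 6.0474, 5.9713, 5.7526, 5.6348, 5.8377
Σ ln(RT) = 29.2437
Mean = 29.2437/5 = 5.84875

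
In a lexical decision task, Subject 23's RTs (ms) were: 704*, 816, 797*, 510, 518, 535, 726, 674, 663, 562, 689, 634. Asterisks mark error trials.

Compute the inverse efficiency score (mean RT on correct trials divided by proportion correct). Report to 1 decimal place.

Correct trials (n=10): 816, 510, 518, 535, 726, 674, 663, 562, 689, 634
Mean correct RT = 6327/10 = 632.7000 ms
Proportion correct = 10/12
IES = 632.7000 / (10/12) = 759.240 ms

759.2 ms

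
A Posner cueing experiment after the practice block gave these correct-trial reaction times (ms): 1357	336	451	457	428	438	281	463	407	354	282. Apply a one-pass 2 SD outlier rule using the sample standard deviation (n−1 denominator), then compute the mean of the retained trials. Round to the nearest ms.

n = 11, ΣRT = 5254, M = 477.636
Σ(x−M)² = 895940.55; s = √(895940.55/10) = 299.323
Cutoffs: 477.636 ± 2·299.323 → [-121.0, 1076.3]
Outside: 1357 → excluded.
Retained (n=10): Σ = 3897, mean = 3897/10 = 389.700

390 ms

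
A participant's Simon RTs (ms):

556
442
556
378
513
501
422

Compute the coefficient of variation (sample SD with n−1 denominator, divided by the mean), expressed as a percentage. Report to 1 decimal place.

14.3%

n = 7, Σ = 3368, M = 481.1429
Σ(x−M)² = 28284.857; s = √(28284.857/6) = 68.6596
CV = 68.6596 / 481.1429 = 0.14270 = 14.270%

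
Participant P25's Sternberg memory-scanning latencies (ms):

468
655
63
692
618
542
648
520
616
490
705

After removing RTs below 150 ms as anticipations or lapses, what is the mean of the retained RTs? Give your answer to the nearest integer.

Excluded: 63
Retained (n=10): Σ = 5954
Mean = 5954/10 = 595.4000

595 ms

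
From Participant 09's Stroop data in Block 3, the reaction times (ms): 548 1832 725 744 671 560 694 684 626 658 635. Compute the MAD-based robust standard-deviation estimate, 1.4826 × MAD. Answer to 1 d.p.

Sorted: 548, 560, 626, 635, 658, 671, 684, 694, 725, 744, 1832 → median = 671
|x − 671| sorted: 0, 13, 13, 23, 36, 45, 54, 73, 111, 123, 1161 → MAD = 45
Robust SD ≈ 1.4826 × 45 = 66.717

66.7 ms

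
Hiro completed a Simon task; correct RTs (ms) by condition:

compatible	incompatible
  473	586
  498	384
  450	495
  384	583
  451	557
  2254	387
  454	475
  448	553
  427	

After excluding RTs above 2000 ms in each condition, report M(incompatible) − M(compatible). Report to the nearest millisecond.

54 ms

compatible: exclude 2254
M(compatible) = 3585/8 = 448.125
M(incompatible) = 4020/8 = 502.500
Difference = 502.500 − 448.125 = 54.375 ms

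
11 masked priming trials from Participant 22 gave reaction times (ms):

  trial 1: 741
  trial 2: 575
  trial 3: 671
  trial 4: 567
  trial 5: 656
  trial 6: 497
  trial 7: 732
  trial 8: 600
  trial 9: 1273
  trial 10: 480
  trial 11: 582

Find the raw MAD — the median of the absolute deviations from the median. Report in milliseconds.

Sorted: 480, 497, 567, 575, 582, 600, 656, 671, 732, 741, 1273 → median = 600
|x − 600|: 141, 25, 71, 33, 56, 103, 132, 0, 673, 120, 18
Sorted deviations: 0, 18, 25, 33, 56, 71, 103, 120, 132, 141, 673 → MAD = 71

71 ms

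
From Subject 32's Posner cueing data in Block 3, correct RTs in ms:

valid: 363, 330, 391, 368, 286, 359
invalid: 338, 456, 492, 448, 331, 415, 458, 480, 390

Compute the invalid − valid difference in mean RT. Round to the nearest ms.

74 ms

M(valid) = 2097/6 = 349.500
M(invalid) = 3808/9 = 423.111
Difference = 423.111 − 349.500 = 73.611 ms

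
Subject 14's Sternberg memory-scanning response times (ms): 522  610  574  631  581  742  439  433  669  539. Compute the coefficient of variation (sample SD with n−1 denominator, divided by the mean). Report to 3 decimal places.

0.168

n = 10, Σ = 5740, M = 574.0000
Σ(x−M)² = 83878.000; s = √(83878.000/9) = 96.5390
CV = 96.5390 / 574.0000 = 0.16819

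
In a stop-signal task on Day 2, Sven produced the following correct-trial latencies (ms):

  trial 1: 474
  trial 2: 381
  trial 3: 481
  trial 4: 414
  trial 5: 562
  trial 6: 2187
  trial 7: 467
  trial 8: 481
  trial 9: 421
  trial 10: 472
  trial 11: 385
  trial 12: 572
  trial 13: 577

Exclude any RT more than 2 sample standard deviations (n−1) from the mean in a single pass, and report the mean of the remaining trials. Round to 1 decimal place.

473.9 ms

n = 13, ΣRT = 7874, M = 605.692
Σ(x−M)² = 2759998.77; s = √(2759998.77/12) = 479.583
Cutoffs: 605.692 ± 2·479.583 → [-353.5, 1564.9]
Outside: 2187 → excluded.
Retained (n=12): Σ = 5687, mean = 5687/12 = 473.917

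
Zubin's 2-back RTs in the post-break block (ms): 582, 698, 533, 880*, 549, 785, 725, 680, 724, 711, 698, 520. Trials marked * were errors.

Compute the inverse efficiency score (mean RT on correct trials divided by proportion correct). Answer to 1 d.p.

714.5 ms

Correct trials (n=11): 582, 698, 533, 549, 785, 725, 680, 724, 711, 698, 520
Mean correct RT = 7205/11 = 655.0000 ms
Proportion correct = 11/12
IES = 655.0000 / (11/12) = 714.545 ms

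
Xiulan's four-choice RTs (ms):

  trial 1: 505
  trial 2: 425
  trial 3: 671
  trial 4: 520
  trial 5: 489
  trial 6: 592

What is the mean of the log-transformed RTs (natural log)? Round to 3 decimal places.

6.269

ln(RT): 6.2246, 6.0521, 6.5088, 6.2538, 6.1924, 6.3835
Σ ln(RT) = 37.6151
Mean = 37.6151/6 = 6.26919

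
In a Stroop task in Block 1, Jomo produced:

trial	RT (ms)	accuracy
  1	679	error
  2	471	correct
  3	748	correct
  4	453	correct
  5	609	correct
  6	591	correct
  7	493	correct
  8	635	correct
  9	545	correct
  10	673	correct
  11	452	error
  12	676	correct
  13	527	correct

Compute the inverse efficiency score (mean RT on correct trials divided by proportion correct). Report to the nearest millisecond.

Correct trials (n=11): 471, 748, 453, 609, 591, 493, 635, 545, 673, 676, 527
Mean correct RT = 6421/11 = 583.7273 ms
Proportion correct = 11/13
IES = 583.7273 / (11/13) = 689.860 ms

690 ms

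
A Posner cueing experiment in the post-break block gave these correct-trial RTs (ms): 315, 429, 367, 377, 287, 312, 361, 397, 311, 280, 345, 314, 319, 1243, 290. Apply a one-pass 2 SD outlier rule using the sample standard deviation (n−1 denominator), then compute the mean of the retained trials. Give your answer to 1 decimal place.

n = 15, ΣRT = 5947, M = 396.467
Σ(x−M)² = 793591.73; s = √(793591.73/14) = 238.086
Cutoffs: 396.467 ± 2·238.086 → [-79.7, 872.6]
Outside: 1243 → excluded.
Retained (n=14): Σ = 4704, mean = 4704/14 = 336.000

336.0 ms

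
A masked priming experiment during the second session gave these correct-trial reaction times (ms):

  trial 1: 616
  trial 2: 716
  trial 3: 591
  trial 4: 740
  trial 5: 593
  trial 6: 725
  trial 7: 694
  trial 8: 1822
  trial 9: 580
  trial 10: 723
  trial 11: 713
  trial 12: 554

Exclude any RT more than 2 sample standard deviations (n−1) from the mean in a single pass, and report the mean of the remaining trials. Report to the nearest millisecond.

659 ms

n = 12, ΣRT = 9067, M = 755.583
Σ(x−M)² = 1291126.92; s = √(1291126.92/11) = 342.601
Cutoffs: 755.583 ± 2·342.601 → [70.4, 1440.8]
Outside: 1822 → excluded.
Retained (n=11): Σ = 7245, mean = 7245/11 = 658.636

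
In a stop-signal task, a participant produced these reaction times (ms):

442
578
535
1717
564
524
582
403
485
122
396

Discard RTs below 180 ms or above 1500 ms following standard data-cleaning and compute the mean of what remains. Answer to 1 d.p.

501.0 ms

Excluded: 122, 1717
Retained (n=9): Σ = 4509
Mean = 4509/9 = 501.0000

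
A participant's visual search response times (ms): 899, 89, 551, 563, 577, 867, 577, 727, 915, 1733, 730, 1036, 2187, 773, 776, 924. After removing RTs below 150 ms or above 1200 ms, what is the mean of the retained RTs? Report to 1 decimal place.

Excluded: 89, 1733, 2187
Retained (n=13): Σ = 9915
Mean = 9915/13 = 762.6923

762.7 ms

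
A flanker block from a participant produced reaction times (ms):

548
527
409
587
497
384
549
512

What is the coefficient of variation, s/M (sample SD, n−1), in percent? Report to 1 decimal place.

14.1%

n = 8, Σ = 4013, M = 501.6250
Σ(x−M)² = 34871.875; s = √(34871.875/7) = 70.5811
CV = 70.5811 / 501.6250 = 0.14070 = 14.070%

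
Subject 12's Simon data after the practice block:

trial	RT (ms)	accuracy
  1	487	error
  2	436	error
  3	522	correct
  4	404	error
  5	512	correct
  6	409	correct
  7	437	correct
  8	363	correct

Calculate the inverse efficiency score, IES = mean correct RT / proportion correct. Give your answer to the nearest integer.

Correct trials (n=5): 522, 512, 409, 437, 363
Mean correct RT = 2243/5 = 448.6000 ms
Proportion correct = 5/8
IES = 448.6000 / (5/8) = 717.760 ms

718 ms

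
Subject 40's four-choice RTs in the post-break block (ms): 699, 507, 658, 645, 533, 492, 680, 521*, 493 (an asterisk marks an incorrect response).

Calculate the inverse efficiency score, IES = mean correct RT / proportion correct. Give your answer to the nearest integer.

662 ms

Correct trials (n=8): 699, 507, 658, 645, 533, 492, 680, 493
Mean correct RT = 4707/8 = 588.3750 ms
Proportion correct = 8/9
IES = 588.3750 / (8/9) = 661.922 ms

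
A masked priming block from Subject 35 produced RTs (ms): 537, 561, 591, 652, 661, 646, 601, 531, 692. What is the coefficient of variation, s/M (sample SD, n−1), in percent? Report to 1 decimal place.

n = 9, Σ = 5472, M = 608.0000
Σ(x−M)² = 26762.000; s = √(26762.000/8) = 57.8381
CV = 57.8381 / 608.0000 = 0.09513 = 9.513%

9.5%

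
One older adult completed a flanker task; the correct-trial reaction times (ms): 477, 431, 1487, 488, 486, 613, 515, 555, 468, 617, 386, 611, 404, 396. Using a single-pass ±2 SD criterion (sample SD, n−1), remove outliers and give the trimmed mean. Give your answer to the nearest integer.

496 ms

n = 14, ΣRT = 7934, M = 566.714
Σ(x−M)² = 993568.86; s = √(993568.86/13) = 276.457
Cutoffs: 566.714 ± 2·276.457 → [13.8, 1119.6]
Outside: 1487 → excluded.
Retained (n=13): Σ = 6447, mean = 6447/13 = 495.923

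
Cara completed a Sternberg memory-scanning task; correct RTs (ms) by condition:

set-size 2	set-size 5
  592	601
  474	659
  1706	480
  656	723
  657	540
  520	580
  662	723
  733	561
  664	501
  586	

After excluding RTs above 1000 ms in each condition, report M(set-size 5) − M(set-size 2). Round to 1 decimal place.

set-size 2: exclude 1706
M(set-size 2) = 5544/9 = 616.000
M(set-size 5) = 5368/9 = 596.444
Difference = 596.444 − 616.000 = -19.556 ms

-19.6 ms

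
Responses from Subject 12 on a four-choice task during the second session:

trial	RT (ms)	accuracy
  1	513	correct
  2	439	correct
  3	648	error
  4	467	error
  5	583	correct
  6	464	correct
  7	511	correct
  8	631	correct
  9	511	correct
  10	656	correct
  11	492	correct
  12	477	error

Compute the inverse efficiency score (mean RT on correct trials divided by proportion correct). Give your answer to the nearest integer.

711 ms

Correct trials (n=9): 513, 439, 583, 464, 511, 631, 511, 656, 492
Mean correct RT = 4800/9 = 533.3333 ms
Proportion correct = 9/12
IES = 533.3333 / (9/12) = 711.111 ms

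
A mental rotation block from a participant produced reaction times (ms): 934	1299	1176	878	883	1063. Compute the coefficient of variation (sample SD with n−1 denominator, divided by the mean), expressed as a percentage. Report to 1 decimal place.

n = 6, Σ = 6233, M = 1038.8333
Σ(x−M)² = 148226.833; s = √(148226.833/5) = 172.1783
CV = 172.1783 / 1038.8333 = 0.16574 = 16.574%

16.6%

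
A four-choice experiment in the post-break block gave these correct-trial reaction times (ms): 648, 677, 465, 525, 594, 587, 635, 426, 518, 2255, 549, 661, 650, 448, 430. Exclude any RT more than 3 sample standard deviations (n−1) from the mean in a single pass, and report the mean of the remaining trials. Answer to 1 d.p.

558.1 ms

n = 15, ΣRT = 10068, M = 671.200
Σ(x−M)² = 2794322.40; s = √(2794322.40/14) = 446.760
Cutoffs: 671.200 ± 3·446.760 → [-669.1, 2011.5]
Outside: 2255 → excluded.
Retained (n=14): Σ = 7813, mean = 7813/14 = 558.071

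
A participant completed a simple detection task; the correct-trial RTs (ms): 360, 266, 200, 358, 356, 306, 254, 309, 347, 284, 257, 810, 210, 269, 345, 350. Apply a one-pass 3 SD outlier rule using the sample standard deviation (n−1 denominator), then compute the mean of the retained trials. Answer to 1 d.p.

n = 16, ΣRT = 5281, M = 330.062
Σ(x−M)² = 287028.94; s = √(287028.94/15) = 138.330
Cutoffs: 330.062 ± 3·138.330 → [-84.9, 745.1]
Outside: 810 → excluded.
Retained (n=15): Σ = 4471, mean = 4471/15 = 298.067

298.1 ms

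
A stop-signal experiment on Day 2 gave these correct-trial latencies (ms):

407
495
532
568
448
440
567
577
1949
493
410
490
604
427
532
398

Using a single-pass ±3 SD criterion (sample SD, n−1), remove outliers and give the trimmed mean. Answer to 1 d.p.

n = 16, ΣRT = 9337, M = 583.562
Σ(x−M)² = 2054743.94; s = √(2054743.94/15) = 370.112
Cutoffs: 583.562 ± 3·370.112 → [-526.8, 1693.9]
Outside: 1949 → excluded.
Retained (n=15): Σ = 7388, mean = 7388/15 = 492.533

492.5 ms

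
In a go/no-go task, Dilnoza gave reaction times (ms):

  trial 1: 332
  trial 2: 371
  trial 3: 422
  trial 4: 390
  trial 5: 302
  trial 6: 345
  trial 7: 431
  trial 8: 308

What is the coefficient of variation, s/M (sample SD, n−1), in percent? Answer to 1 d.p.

n = 8, Σ = 2901, M = 362.6250
Σ(x−M)² = 16927.875; s = √(16927.875/7) = 49.1759
CV = 49.1759 / 362.6250 = 0.13561 = 13.561%

13.6%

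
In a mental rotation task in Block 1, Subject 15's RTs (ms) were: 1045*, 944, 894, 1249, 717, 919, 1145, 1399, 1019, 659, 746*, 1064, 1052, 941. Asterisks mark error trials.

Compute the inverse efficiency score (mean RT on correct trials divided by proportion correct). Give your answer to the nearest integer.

Correct trials (n=12): 944, 894, 1249, 717, 919, 1145, 1399, 1019, 659, 1064, 1052, 941
Mean correct RT = 12002/12 = 1000.1667 ms
Proportion correct = 12/14
IES = 1000.1667 / (12/14) = 1166.861 ms

1167 ms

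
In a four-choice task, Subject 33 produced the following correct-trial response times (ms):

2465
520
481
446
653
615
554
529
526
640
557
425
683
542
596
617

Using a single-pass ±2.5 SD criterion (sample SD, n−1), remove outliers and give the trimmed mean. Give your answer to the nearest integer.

n = 16, ΣRT = 10849, M = 678.062
Σ(x−M)² = 3485300.94; s = √(3485300.94/15) = 482.030
Cutoffs: 678.062 ± 2.5·482.030 → [-527.0, 1883.1]
Outside: 2465 → excluded.
Retained (n=15): Σ = 8384, mean = 8384/15 = 558.933

559 ms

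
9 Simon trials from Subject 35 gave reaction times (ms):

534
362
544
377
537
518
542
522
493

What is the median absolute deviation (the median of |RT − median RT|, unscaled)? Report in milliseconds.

Sorted: 362, 377, 493, 518, 522, 534, 537, 542, 544 → median = 522
|x − 522|: 12, 160, 22, 145, 15, 4, 20, 0, 29
Sorted deviations: 0, 4, 12, 15, 20, 22, 29, 145, 160 → MAD = 20

20 ms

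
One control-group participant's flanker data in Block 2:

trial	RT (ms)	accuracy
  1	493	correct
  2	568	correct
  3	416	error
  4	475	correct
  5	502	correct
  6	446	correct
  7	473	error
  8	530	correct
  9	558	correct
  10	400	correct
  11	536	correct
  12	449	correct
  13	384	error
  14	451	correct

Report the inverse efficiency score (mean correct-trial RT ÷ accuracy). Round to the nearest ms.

626 ms

Correct trials (n=11): 493, 568, 475, 502, 446, 530, 558, 400, 536, 449, 451
Mean correct RT = 5408/11 = 491.6364 ms
Proportion correct = 11/14
IES = 491.6364 / (11/14) = 625.719 ms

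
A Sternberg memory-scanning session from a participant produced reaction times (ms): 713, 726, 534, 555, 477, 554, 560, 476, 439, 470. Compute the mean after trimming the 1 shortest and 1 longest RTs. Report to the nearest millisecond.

542 ms

Sorted: 439, 470, 476, 477, 534, 554, 555, 560, 713, 726
Drop lowest 1 (439) and highest 1 (726)
Remaining (n=8): Σ = 4339, mean = 4339/8 = 542.375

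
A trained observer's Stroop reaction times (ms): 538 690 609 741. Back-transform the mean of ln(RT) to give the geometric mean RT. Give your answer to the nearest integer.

640 ms

ln(RT): 6.2879, 6.5367, 6.4118, 6.6080
Mean ln(RT) = 25.8444/4 = 6.46109
Geometric mean = exp(6.46109) = 639.76 ms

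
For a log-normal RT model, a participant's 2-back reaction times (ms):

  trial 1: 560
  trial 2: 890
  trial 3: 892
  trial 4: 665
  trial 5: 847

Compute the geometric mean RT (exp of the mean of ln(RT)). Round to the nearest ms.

758 ms

ln(RT): 6.3279, 6.7912, 6.7935, 6.4998, 6.7417
Mean ln(RT) = 33.1541/5 = 6.63082
Geometric mean = exp(6.63082) = 758.11 ms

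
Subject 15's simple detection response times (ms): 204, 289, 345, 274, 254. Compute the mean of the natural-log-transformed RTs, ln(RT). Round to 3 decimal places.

5.596

ln(RT): 5.3181, 5.6664, 5.8435, 5.6131, 5.5373
Σ ln(RT) = 27.9786
Mean = 27.9786/5 = 5.59571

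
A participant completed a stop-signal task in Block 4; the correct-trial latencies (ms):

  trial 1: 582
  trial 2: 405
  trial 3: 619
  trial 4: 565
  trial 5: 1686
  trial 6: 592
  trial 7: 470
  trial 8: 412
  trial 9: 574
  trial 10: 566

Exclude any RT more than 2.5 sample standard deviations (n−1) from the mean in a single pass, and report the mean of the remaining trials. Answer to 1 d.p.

n = 10, ΣRT = 6471, M = 647.100
Σ(x−M)² = 1251286.90; s = √(1251286.90/9) = 372.870
Cutoffs: 647.100 ± 2.5·372.870 → [-285.1, 1579.3]
Outside: 1686 → excluded.
Retained (n=9): Σ = 4785, mean = 4785/9 = 531.667

531.7 ms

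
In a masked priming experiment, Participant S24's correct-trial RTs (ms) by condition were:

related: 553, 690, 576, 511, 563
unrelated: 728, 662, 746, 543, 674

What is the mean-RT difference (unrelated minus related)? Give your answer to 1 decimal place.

M(related) = 2893/5 = 578.600
M(unrelated) = 3353/5 = 670.600
Difference = 670.600 − 578.600 = 92.000 ms

92.0 ms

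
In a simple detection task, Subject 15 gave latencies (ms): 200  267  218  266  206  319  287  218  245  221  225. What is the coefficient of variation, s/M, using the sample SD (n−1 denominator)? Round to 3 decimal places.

n = 11, Σ = 2672, M = 242.9091
Σ(x−M)² = 14096.909; s = √(14096.909/10) = 37.5459
CV = 37.5459 / 242.9091 = 0.15457

0.155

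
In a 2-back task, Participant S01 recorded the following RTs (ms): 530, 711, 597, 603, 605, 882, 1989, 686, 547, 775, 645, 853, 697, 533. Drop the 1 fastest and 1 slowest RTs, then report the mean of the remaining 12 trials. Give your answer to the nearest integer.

678 ms

Sorted: 530, 533, 547, 597, 603, 605, 645, 686, 697, 711, 775, 853, 882, 1989
Drop lowest 1 (530) and highest 1 (1989)
Remaining (n=12): Σ = 8134, mean = 8134/12 = 677.833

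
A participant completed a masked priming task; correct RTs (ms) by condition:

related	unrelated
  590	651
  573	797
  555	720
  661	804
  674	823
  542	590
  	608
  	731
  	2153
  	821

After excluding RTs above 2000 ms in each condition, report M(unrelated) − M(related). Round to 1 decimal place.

128.1 ms

unrelated: exclude 2153
M(related) = 3595/6 = 599.167
M(unrelated) = 6545/9 = 727.222
Difference = 727.222 − 599.167 = 128.056 ms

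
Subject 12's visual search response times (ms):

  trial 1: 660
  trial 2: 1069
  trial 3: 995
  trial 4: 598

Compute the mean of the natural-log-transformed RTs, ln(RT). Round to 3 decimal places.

ln(RT): 6.4922, 6.9745, 6.9027, 6.3936
Σ ln(RT) = 26.7631
Mean = 26.7631/4 = 6.69076

6.691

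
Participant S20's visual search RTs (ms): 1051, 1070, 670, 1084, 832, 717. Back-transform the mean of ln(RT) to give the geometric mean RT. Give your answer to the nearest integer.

887 ms

ln(RT): 6.9575, 6.9754, 6.5073, 6.9884, 6.7238, 6.5751
Mean ln(RT) = 40.7275/6 = 6.78792
Geometric mean = exp(6.78792) = 887.07 ms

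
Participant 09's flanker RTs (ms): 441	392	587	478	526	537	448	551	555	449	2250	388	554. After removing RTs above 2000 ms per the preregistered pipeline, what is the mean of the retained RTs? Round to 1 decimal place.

Excluded: 2250
Retained (n=12): Σ = 5906
Mean = 5906/12 = 492.1667

492.2 ms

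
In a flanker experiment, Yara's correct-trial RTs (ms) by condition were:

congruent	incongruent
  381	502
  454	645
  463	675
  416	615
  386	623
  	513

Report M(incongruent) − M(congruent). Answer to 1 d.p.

M(congruent) = 2100/5 = 420.000
M(incongruent) = 3573/6 = 595.500
Difference = 595.500 − 420.000 = 175.500 ms

175.5 ms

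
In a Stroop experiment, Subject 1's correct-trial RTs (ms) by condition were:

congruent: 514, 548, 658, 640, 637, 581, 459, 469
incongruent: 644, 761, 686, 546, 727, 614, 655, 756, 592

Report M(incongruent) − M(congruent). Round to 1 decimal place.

M(congruent) = 4506/8 = 563.250
M(incongruent) = 5981/9 = 664.556
Difference = 664.556 − 563.250 = 101.306 ms

101.3 ms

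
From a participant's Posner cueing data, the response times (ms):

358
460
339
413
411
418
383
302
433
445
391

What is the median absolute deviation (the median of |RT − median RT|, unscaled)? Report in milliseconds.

28 ms

Sorted: 302, 339, 358, 383, 391, 411, 413, 418, 433, 445, 460 → median = 411
|x − 411|: 53, 49, 72, 2, 0, 7, 28, 109, 22, 34, 20
Sorted deviations: 0, 2, 7, 20, 22, 28, 34, 49, 53, 72, 109 → MAD = 28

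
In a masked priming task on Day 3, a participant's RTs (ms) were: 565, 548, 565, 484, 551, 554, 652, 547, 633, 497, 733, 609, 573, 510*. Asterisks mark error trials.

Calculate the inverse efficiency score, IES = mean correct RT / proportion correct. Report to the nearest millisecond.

622 ms

Correct trials (n=13): 565, 548, 565, 484, 551, 554, 652, 547, 633, 497, 733, 609, 573
Mean correct RT = 7511/13 = 577.7692 ms
Proportion correct = 13/14
IES = 577.7692 / (13/14) = 622.213 ms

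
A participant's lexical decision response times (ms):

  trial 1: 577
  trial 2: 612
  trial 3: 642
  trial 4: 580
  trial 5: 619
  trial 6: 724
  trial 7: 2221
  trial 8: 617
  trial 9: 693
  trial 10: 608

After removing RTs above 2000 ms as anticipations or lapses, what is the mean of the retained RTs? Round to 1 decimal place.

630.2 ms

Excluded: 2221
Retained (n=9): Σ = 5672
Mean = 5672/9 = 630.2222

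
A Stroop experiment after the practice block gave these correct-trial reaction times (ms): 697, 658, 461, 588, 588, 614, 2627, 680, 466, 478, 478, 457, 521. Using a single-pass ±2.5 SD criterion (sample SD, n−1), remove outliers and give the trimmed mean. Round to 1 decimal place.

n = 13, ΣRT = 9313, M = 716.385
Σ(x−M)² = 4046031.08; s = √(4046031.08/12) = 580.663
Cutoffs: 716.385 ± 2.5·580.663 → [-735.3, 2168.0]
Outside: 2627 → excluded.
Retained (n=12): Σ = 6686, mean = 6686/12 = 557.167

557.2 ms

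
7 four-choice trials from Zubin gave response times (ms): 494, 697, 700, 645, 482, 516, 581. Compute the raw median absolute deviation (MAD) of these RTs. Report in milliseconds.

Sorted: 482, 494, 516, 581, 645, 697, 700 → median = 581
|x − 581|: 87, 116, 119, 64, 99, 65, 0
Sorted deviations: 0, 64, 65, 87, 99, 116, 119 → MAD = 87

87 ms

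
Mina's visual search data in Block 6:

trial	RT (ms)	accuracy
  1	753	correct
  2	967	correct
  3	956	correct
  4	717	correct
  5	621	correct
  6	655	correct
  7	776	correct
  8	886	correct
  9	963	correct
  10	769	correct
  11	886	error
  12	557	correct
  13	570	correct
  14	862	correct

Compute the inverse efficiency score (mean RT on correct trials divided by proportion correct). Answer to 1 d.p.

832.7 ms

Correct trials (n=13): 753, 967, 956, 717, 621, 655, 776, 886, 963, 769, 557, 570, 862
Mean correct RT = 10052/13 = 773.2308 ms
Proportion correct = 13/14
IES = 773.2308 / (13/14) = 832.710 ms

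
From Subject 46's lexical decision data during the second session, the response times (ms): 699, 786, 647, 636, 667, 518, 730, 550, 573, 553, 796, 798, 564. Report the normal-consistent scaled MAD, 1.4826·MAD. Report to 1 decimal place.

Sorted: 518, 550, 553, 564, 573, 636, 647, 667, 699, 730, 786, 796, 798 → median = 647
|x − 647| sorted: 0, 11, 20, 52, 74, 83, 83, 94, 97, 129, 139, 149, 151 → MAD = 83
Robust SD ≈ 1.4826 × 83 = 123.056

123.1 ms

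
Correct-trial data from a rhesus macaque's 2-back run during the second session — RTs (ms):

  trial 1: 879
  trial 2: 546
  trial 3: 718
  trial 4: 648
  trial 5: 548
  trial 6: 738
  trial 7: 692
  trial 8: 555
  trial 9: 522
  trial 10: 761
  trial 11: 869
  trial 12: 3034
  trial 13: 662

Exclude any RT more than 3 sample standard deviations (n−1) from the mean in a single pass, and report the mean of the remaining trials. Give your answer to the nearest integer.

n = 13, ΣRT = 11172, M = 859.385
Σ(x−M)² = 5287143.08; s = √(5287143.08/12) = 663.773
Cutoffs: 859.385 ± 3·663.773 → [-1131.9, 2850.7]
Outside: 3034 → excluded.
Retained (n=12): Σ = 8138, mean = 8138/12 = 678.167

678 ms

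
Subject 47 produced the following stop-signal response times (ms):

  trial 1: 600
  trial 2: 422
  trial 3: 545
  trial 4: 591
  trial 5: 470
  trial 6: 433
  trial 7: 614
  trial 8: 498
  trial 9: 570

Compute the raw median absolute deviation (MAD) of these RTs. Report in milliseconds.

Sorted: 422, 433, 470, 498, 545, 570, 591, 600, 614 → median = 545
|x − 545|: 55, 123, 0, 46, 75, 112, 69, 47, 25
Sorted deviations: 0, 25, 46, 47, 55, 69, 75, 112, 123 → MAD = 55

55 ms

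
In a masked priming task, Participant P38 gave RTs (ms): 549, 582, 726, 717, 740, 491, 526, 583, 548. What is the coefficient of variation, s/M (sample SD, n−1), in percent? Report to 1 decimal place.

15.6%

n = 9, Σ = 5462, M = 606.8889
Σ(x−M)² = 72012.889; s = √(72012.889/8) = 94.8768
CV = 94.8768 / 606.8889 = 0.15633 = 15.633%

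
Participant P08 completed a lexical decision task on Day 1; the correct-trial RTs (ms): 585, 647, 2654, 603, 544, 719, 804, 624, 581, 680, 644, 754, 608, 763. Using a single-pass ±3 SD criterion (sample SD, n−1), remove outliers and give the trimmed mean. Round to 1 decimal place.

658.2 ms

n = 14, ΣRT = 11210, M = 800.714
Σ(x−M)² = 3775886.86; s = √(3775886.86/13) = 538.937
Cutoffs: 800.714 ± 3·538.937 → [-816.1, 2417.5]
Outside: 2654 → excluded.
Retained (n=13): Σ = 8556, mean = 8556/13 = 658.154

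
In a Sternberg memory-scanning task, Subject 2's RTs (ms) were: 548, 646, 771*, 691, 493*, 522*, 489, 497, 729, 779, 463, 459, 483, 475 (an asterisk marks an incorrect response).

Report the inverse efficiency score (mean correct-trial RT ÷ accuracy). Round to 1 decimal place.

Correct trials (n=11): 548, 646, 691, 489, 497, 729, 779, 463, 459, 483, 475
Mean correct RT = 6259/11 = 569.0000 ms
Proportion correct = 11/14
IES = 569.0000 / (11/14) = 724.182 ms

724.2 ms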